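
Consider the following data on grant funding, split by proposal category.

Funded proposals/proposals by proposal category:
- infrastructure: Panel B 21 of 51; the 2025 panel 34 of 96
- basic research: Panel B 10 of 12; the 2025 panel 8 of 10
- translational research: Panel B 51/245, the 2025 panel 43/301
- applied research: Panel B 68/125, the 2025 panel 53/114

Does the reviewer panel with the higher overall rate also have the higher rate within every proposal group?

Infrastructure: Panel B 21/51 = 41.2%, the 2025 panel 34/96 = 35.4% → Panel B
Basic research: Panel B 10/12 = 83.3%, the 2025 panel 8/10 = 80.0% → Panel B
Translational research: Panel B 51/245 = 20.8%, the 2025 panel 43/301 = 14.3% → Panel B
Applied research: Panel B 68/125 = 54.4%, the 2025 panel 53/114 = 46.5% → Panel B
Overall: Panel B 150/433 = 34.6%, the 2025 panel 138/521 = 26.5% → Panel B
Panel B wins overall and in every proposal group — no reversal.

Yes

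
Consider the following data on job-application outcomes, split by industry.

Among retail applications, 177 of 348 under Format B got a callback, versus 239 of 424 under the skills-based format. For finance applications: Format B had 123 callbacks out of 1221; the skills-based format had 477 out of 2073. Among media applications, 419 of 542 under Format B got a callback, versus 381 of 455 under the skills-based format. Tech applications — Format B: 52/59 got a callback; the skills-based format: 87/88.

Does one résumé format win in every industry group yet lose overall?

Retail: Format B 177/348 = 50.9%, the skills-based format 239/424 = 56.4% → the skills-based format
Finance: Format B 123/1221 = 10.1%, the skills-based format 477/2073 = 23.0% → the skills-based format
Media: Format B 419/542 = 77.3%, the skills-based format 381/455 = 83.7% → the skills-based format
Tech: Format B 52/59 = 88.1%, the skills-based format 87/88 = 98.9% → the skills-based format
Overall: Format B 771/2170 = 35.5%, the skills-based format 1184/3040 = 38.9% → the skills-based format
The skills-based format wins overall and in every industry group — no reversal.

No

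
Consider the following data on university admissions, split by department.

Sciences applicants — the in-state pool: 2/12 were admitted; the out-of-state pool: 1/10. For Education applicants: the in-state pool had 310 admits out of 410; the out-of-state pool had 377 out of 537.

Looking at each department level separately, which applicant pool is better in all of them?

the in-state pool

Sciences: the in-state pool 2/12 = 16.7%, the out-of-state pool 1/10 = 10.0% → the in-state pool
Education: the in-state pool 310/410 = 75.6%, the out-of-state pool 377/537 = 70.2% → the in-state pool
The in-state pool has the higher rate in both groups.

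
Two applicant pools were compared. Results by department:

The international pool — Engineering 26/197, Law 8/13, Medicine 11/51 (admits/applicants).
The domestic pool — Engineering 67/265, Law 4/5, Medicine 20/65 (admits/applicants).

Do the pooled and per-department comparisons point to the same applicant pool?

Engineering: the international pool 26/197 = 13.2%, the domestic pool 67/265 = 25.3% → the domestic pool
Law: the international pool 8/13 = 61.5%, the domestic pool 4/5 = 80.0% → the domestic pool
Medicine: the international pool 11/51 = 21.6%, the domestic pool 20/65 = 30.8% → the domestic pool
Overall: the international pool 45/261 = 17.2%, the domestic pool 91/335 = 27.2% → the domestic pool
The domestic pool wins overall and in every department group — no reversal.

Yes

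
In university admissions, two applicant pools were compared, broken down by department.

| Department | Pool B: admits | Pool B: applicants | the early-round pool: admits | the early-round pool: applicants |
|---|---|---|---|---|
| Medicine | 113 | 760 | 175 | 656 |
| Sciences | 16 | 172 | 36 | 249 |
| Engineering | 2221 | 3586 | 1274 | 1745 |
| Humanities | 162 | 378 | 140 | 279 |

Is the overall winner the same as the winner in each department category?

Medicine: Pool B 113/760 = 14.9%, the early-round pool 175/656 = 26.7% → the early-round pool
Sciences: Pool B 16/172 = 9.3%, the early-round pool 36/249 = 14.5% → the early-round pool
Engineering: Pool B 2221/3586 = 61.9%, the early-round pool 1274/1745 = 73.0% → the early-round pool
Humanities: Pool B 162/378 = 42.9%, the early-round pool 140/279 = 50.2% → the early-round pool
Overall: Pool B 2512/4896 = 51.3%, the early-round pool 1625/2929 = 55.5% → the early-round pool
The early-round pool wins overall and in every department group — no reversal.

Yes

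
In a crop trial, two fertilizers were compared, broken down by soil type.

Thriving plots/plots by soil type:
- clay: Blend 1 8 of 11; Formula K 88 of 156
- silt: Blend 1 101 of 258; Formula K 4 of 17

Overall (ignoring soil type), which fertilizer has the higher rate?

Formula K

Clay: Blend 1 8/11 = 72.7%, Formula K 88/156 = 56.4% → Blend 1
Silt: Blend 1 101/258 = 39.1%, Formula K 4/17 = 23.5% → Blend 1
Overall: Blend 1 109/269 = 40.5%, Formula K 92/173 = 53.2% → Formula K
(Blend 1 wins every soil group but Formula K wins overall — Blend 1's plots skew toward the low-rate silt group.)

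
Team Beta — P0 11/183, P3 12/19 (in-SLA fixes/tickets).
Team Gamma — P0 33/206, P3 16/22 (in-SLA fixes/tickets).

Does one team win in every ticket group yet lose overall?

P0: Team Beta 11/183 = 6.0%, Team Gamma 33/206 = 16.0% → Team Gamma
P3: Team Beta 12/19 = 63.2%, Team Gamma 16/22 = 72.7% → Team Gamma
Overall: Team Beta 23/202 = 11.4%, Team Gamma 49/228 = 21.5% → Team Gamma
Team Gamma wins overall and in every ticket group — no reversal.

No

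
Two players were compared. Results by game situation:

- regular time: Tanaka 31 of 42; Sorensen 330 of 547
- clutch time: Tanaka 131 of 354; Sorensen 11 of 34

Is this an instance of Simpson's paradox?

Yes

Regular time: Tanaka 31/42 = 73.8%, Sorensen 330/547 = 60.3% → Tanaka
Clutch time: Tanaka 131/354 = 37.0%, Sorensen 11/34 = 32.4% → Tanaka
Overall: Tanaka 162/396 = 40.9%, Sorensen 341/581 = 58.7% → Sorensen
Tanaka wins each game group but Sorensen wins overall — the comparison reverses. Tanaka's attempts skew toward clutch time, which has a lower base rate.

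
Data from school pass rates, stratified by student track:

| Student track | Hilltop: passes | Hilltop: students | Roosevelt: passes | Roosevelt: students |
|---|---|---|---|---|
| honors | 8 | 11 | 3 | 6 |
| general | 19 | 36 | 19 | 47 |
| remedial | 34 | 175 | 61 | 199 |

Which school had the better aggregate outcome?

Roosevelt

Honors: Hilltop 8/11 = 72.7%, Roosevelt 3/6 = 50.0% → Hilltop
General: Hilltop 19/36 = 52.8%, Roosevelt 19/47 = 40.4% → Hilltop
Remedial: Hilltop 34/175 = 19.4%, Roosevelt 61/199 = 30.7% → Roosevelt
Overall: Hilltop 61/222 = 27.5%, Roosevelt 83/252 = 32.9% → Roosevelt
(Neither sweeps every student group, but Roosevelt has the higher pooled rate.)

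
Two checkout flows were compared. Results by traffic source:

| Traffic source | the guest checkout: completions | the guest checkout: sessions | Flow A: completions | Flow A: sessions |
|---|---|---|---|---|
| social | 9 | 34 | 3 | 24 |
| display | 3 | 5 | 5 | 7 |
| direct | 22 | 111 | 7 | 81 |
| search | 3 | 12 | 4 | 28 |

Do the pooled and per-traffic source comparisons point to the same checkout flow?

No

Social: the guest checkout 9/34 = 26.5%, Flow A 3/24 = 12.5% → the guest checkout
Display: the guest checkout 3/5 = 60.0%, Flow A 5/7 = 71.4% → Flow A
Direct: the guest checkout 22/111 = 19.8%, Flow A 7/81 = 8.6% → the guest checkout
Search: the guest checkout 3/12 = 25.0%, Flow A 4/28 = 14.3% → the guest checkout
Overall: the guest checkout 37/162 = 22.8%, Flow A 19/140 = 13.6% → the guest checkout
Neither sweeps: the guest checkout wins 3 of 4 groups, Flow A wins 1. The guest checkout wins overall but not every group — no Simpson reversal.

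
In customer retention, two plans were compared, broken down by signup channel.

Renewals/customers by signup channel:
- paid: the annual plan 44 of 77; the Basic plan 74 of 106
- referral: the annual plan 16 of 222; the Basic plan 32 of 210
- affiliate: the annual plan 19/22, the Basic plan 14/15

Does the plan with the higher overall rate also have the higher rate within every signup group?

Yes

Paid: the annual plan 44/77 = 57.1%, the Basic plan 74/106 = 69.8% → the Basic plan
Referral: the annual plan 16/222 = 7.2%, the Basic plan 32/210 = 15.2% → the Basic plan
Affiliate: the annual plan 19/22 = 86.4%, the Basic plan 14/15 = 93.3% → the Basic plan
Overall: the annual plan 79/321 = 24.6%, the Basic plan 120/331 = 36.3% → the Basic plan
The Basic plan wins overall and in every signup group — no reversal.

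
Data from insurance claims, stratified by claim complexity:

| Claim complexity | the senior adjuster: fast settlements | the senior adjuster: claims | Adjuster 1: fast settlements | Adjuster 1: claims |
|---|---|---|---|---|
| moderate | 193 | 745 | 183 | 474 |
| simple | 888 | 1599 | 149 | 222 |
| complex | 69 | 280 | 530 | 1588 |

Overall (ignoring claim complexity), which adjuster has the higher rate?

the senior adjuster

Moderate: the senior adjuster 193/745 = 25.9%, Adjuster 1 183/474 = 38.6% → Adjuster 1
Simple: the senior adjuster 888/1599 = 55.5%, Adjuster 1 149/222 = 67.1% → Adjuster 1
Complex: the senior adjuster 69/280 = 24.6%, Adjuster 1 530/1588 = 33.4% → Adjuster 1
Overall: the senior adjuster 1150/2624 = 43.8%, Adjuster 1 862/2284 = 37.7% → the senior adjuster
(Adjuster 1 wins every claim group but the senior adjuster wins overall — Adjuster 1's claims skew toward the low-rate complex group.)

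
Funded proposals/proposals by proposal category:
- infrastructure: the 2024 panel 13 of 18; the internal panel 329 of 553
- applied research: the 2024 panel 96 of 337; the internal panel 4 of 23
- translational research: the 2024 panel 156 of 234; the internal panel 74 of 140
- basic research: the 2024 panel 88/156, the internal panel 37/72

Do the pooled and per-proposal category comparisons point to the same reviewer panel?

Infrastructure: the 2024 panel 13/18 = 72.2%, the internal panel 329/553 = 59.5% → the 2024 panel
Applied research: the 2024 panel 96/337 = 28.5%, the internal panel 4/23 = 17.4% → the 2024 panel
Translational research: the 2024 panel 156/234 = 66.7%, the internal panel 74/140 = 52.9% → the 2024 panel
Basic research: the 2024 panel 88/156 = 56.4%, the internal panel 37/72 = 51.4% → the 2024 panel
Overall: the 2024 panel 353/745 = 47.4%, the internal panel 444/788 = 56.3% → the internal panel
The 2024 panel wins each proposal group but the internal panel wins overall — the comparison reverses. The 2024 panel's proposals skew toward applied research, which has a lower base rate.

No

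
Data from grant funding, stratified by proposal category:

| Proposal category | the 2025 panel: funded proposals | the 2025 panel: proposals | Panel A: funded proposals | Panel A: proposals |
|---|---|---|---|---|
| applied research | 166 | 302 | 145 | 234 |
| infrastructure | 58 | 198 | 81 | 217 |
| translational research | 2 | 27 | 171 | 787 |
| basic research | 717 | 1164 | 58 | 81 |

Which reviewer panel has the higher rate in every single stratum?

Panel A

Applied research: the 2025 panel 166/302 = 55.0%, Panel A 145/234 = 62.0% → Panel A
Infrastructure: the 2025 panel 58/198 = 29.3%, Panel A 81/217 = 37.3% → Panel A
Translational research: the 2025 panel 2/27 = 7.4%, Panel A 171/787 = 21.7% → Panel A
Basic research: the 2025 panel 717/1164 = 61.6%, Panel A 58/81 = 71.6% → Panel A
Panel A has the higher rate in all 4 groups.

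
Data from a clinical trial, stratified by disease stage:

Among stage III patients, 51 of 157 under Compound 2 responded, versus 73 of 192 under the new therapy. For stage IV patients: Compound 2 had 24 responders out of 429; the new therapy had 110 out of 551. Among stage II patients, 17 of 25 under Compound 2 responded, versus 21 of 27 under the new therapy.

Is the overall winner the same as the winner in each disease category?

Stage III: Compound 2 51/157 = 32.5%, the new therapy 73/192 = 38.0% → the new therapy
Stage IV: Compound 2 24/429 = 5.6%, the new therapy 110/551 = 20.0% → the new therapy
Stage II: Compound 2 17/25 = 68.0%, the new therapy 21/27 = 77.8% → the new therapy
Overall: Compound 2 92/611 = 15.1%, the new therapy 204/770 = 26.5% → the new therapy
The new therapy wins overall and in every disease group — no reversal.

Yes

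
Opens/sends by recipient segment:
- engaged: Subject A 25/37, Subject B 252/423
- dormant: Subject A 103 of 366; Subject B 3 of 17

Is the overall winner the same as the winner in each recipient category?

No

Engaged: Subject A 25/37 = 67.6%, Subject B 252/423 = 59.6% → Subject A
Dormant: Subject A 103/366 = 28.1%, Subject B 3/17 = 17.6% → Subject A
Overall: Subject A 128/403 = 31.8%, Subject B 255/440 = 58.0% → Subject B
Subject A wins each recipient group but Subject B wins overall — the comparison reverses. Subject A's sends skew toward dormant, which has a lower base rate.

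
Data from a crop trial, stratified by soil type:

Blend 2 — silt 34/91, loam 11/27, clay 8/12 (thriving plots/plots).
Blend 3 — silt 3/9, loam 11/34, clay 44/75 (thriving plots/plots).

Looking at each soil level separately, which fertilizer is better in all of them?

Blend 2

Silt: Blend 2 34/91 = 37.4%, Blend 3 3/9 = 33.3% → Blend 2
Loam: Blend 2 11/27 = 40.7%, Blend 3 11/34 = 32.4% → Blend 2
Clay: Blend 2 8/12 = 66.7%, Blend 3 44/75 = 58.7% → Blend 2
Blend 2 has the higher rate in all 3 groups.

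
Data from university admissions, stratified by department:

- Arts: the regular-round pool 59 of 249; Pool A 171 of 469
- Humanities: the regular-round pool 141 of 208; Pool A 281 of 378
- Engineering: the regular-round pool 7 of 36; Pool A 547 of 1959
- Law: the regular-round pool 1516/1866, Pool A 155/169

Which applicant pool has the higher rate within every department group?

Arts: the regular-round pool 59/249 = 23.7%, Pool A 171/469 = 36.5% → Pool A
Humanities: the regular-round pool 141/208 = 67.8%, Pool A 281/378 = 74.3% → Pool A
Engineering: the regular-round pool 7/36 = 19.4%, Pool A 547/1959 = 27.9% → Pool A
Law: the regular-round pool 1516/1866 = 81.2%, Pool A 155/169 = 91.7% → Pool A
Pool A has the higher rate in all 4 groups.

Pool A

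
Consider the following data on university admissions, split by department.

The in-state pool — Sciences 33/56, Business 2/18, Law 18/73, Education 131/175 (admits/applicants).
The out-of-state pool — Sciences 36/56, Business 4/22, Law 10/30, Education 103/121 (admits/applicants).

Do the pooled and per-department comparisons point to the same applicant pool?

Yes

Sciences: the in-state pool 33/56 = 58.9%, the out-of-state pool 36/56 = 64.3% → the out-of-state pool
Business: the in-state pool 2/18 = 11.1%, the out-of-state pool 4/22 = 18.2% → the out-of-state pool
Law: the in-state pool 18/73 = 24.7%, the out-of-state pool 10/30 = 33.3% → the out-of-state pool
Education: the in-state pool 131/175 = 74.9%, the out-of-state pool 103/121 = 85.1% → the out-of-state pool
Overall: the in-state pool 184/322 = 57.1%, the out-of-state pool 153/229 = 66.8% → the out-of-state pool
The out-of-state pool wins overall and in every department group — no reversal.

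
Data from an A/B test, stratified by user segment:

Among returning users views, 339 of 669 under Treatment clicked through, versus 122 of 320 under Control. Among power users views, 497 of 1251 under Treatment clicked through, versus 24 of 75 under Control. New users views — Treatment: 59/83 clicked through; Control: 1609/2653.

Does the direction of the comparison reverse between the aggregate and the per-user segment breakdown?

Yes

Returning users: Treatment 339/669 = 50.7%, Control 122/320 = 38.1% → Treatment
Power users: Treatment 497/1251 = 39.7%, Control 24/75 = 32.0% → Treatment
New users: Treatment 59/83 = 71.1%, Control 1609/2653 = 60.6% → Treatment
Overall: Treatment 895/2003 = 44.7%, Control 1755/3048 = 57.6% → Control
Treatment wins each user group but Control wins overall — the comparison reverses. Treatment's views skew toward power users, which has a lower base rate.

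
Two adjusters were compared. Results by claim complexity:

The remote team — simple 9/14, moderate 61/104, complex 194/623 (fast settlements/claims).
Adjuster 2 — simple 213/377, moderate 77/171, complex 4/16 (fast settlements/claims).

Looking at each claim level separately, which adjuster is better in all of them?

the remote team

Simple: the remote team 9/14 = 64.3%, Adjuster 2 213/377 = 56.5% → the remote team
Moderate: the remote team 61/104 = 58.7%, Adjuster 2 77/171 = 45.0% → the remote team
Complex: the remote team 194/623 = 31.1%, Adjuster 2 4/16 = 25.0% → the remote team
The remote team has the higher rate in all 3 groups.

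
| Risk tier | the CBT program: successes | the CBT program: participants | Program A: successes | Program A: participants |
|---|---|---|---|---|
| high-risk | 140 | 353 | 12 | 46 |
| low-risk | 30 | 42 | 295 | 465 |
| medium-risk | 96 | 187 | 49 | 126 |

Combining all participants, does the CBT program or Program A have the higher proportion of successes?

Program A

High-risk: the CBT program 140/353 = 39.7%, Program A 12/46 = 26.1% → the CBT program
Low-risk: the CBT program 30/42 = 71.4%, Program A 295/465 = 63.4% → the CBT program
Medium-risk: the CBT program 96/187 = 51.3%, Program A 49/126 = 38.9% → the CBT program
Overall: the CBT program 266/582 = 45.7%, Program A 356/637 = 55.9% → Program A
(The CBT program wins every risk group but Program A wins overall — the CBT program's participants skew toward the low-rate high-risk group.)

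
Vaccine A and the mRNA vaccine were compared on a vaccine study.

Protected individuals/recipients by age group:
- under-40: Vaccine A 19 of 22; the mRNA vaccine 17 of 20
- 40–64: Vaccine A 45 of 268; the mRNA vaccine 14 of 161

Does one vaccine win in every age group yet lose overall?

Under-40: Vaccine A 19/22 = 86.4%, the mRNA vaccine 17/20 = 85.0% → Vaccine A
40–64: Vaccine A 45/268 = 16.8%, the mRNA vaccine 14/161 = 8.7% → Vaccine A
Overall: Vaccine A 64/290 = 22.1%, the mRNA vaccine 31/181 = 17.1% → Vaccine A
Vaccine A wins overall and in every age group — no reversal.

No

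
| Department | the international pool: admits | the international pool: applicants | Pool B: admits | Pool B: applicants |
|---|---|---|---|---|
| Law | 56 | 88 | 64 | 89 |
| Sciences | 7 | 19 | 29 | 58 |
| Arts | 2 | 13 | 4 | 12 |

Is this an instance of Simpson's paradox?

No

Law: the international pool 56/88 = 63.6%, Pool B 64/89 = 71.9% → Pool B
Sciences: the international pool 7/19 = 36.8%, Pool B 29/58 = 50.0% → Pool B
Arts: the international pool 2/13 = 15.4%, Pool B 4/12 = 33.3% → Pool B
Overall: the international pool 65/120 = 54.2%, Pool B 97/159 = 61.0% → Pool B
Pool B wins overall and in every department group — no reversal.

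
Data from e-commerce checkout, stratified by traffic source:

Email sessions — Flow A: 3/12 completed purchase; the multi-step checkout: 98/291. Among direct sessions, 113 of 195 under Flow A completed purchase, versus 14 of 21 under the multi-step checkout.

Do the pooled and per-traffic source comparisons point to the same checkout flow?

No

Email: Flow A 3/12 = 25.0%, the multi-step checkout 98/291 = 33.7% → the multi-step checkout
Direct: Flow A 113/195 = 57.9%, the multi-step checkout 14/21 = 66.7% → the multi-step checkout
Overall: Flow A 116/207 = 56.0%, the multi-step checkout 112/312 = 35.9% → Flow A
The multi-step checkout wins each traffic group but Flow A wins overall — the comparison reverses. The multi-step checkout's sessions skew toward email, which has a lower base rate.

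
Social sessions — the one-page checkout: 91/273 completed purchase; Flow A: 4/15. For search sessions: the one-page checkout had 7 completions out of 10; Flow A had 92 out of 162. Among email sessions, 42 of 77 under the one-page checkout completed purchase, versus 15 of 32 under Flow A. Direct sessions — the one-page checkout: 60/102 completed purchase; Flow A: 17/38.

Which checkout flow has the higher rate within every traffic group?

the one-page checkout

Social: the one-page checkout 91/273 = 33.3%, Flow A 4/15 = 26.7% → the one-page checkout
Search: the one-page checkout 7/10 = 70.0%, Flow A 92/162 = 56.8% → the one-page checkout
Email: the one-page checkout 42/77 = 54.5%, Flow A 15/32 = 46.9% → the one-page checkout
Direct: the one-page checkout 60/102 = 58.8%, Flow A 17/38 = 44.7% → the one-page checkout
The one-page checkout has the higher rate in all 4 groups.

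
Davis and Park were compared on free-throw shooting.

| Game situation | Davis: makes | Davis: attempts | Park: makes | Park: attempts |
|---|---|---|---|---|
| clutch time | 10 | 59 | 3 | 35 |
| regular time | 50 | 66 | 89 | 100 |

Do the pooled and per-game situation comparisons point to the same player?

No

Clutch time: Davis 10/59 = 16.9%, Park 3/35 = 8.6% → Davis
Regular time: Davis 50/66 = 75.8%, Park 89/100 = 89.0% → Park
Overall: Davis 60/125 = 48.0%, Park 92/135 = 68.1% → Park
Neither sweeps: Davis wins 1 of 2 groups, Park wins 1. Park wins overall but not every group — no Simpson reversal.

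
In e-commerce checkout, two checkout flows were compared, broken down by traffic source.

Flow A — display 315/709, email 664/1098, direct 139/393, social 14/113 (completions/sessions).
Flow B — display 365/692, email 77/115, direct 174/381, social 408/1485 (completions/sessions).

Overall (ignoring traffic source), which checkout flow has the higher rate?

Flow A

Display: Flow A 315/709 = 44.4%, Flow B 365/692 = 52.7% → Flow B
Email: Flow A 664/1098 = 60.5%, Flow B 77/115 = 67.0% → Flow B
Direct: Flow A 139/393 = 35.4%, Flow B 174/381 = 45.7% → Flow B
Social: Flow A 14/113 = 12.4%, Flow B 408/1485 = 27.5% → Flow B
Overall: Flow A 1132/2313 = 48.9%, Flow B 1024/2673 = 38.3% → Flow A
(Flow B wins every traffic group but Flow A wins overall — Flow B's sessions skew toward the low-rate social group.)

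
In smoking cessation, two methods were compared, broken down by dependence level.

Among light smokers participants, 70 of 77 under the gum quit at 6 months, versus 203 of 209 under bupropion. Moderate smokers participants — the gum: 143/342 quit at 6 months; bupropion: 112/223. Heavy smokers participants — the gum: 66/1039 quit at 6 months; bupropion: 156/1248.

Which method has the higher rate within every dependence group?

Light smokers: the gum 70/77 = 90.9%, bupropion 203/209 = 97.1% → bupropion
Moderate smokers: the gum 143/342 = 41.8%, bupropion 112/223 = 50.2% → bupropion
Heavy smokers: the gum 66/1039 = 6.4%, bupropion 156/1248 = 12.5% → bupropion
Bupropion has the higher rate in all 3 groups.

bupropion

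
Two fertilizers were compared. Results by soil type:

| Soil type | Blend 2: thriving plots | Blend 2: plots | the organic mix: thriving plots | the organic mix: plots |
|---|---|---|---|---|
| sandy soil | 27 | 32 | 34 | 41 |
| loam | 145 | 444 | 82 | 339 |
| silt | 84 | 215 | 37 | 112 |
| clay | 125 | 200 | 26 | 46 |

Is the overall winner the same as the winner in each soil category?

Yes

Sandy soil: Blend 2 27/32 = 84.4%, the organic mix 34/41 = 82.9% → Blend 2
Loam: Blend 2 145/444 = 32.7%, the organic mix 82/339 = 24.2% → Blend 2
Silt: Blend 2 84/215 = 39.1%, the organic mix 37/112 = 33.0% → Blend 2
Clay: Blend 2 125/200 = 62.5%, the organic mix 26/46 = 56.5% → Blend 2
Overall: Blend 2 381/891 = 42.8%, the organic mix 179/538 = 33.3% → Blend 2
Blend 2 wins overall and in every soil group — no reversal.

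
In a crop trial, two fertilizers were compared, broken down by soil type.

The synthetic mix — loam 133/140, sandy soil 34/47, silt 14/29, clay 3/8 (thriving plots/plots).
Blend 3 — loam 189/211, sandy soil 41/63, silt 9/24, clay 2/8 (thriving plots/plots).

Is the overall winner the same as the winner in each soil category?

Loam: the synthetic mix 133/140 = 95.0%, Blend 3 189/211 = 89.6% → the synthetic mix
Sandy soil: the synthetic mix 34/47 = 72.3%, Blend 3 41/63 = 65.1% → the synthetic mix
Silt: the synthetic mix 14/29 = 48.3%, Blend 3 9/24 = 37.5% → the synthetic mix
Clay: the synthetic mix 3/8 = 37.5%, Blend 3 2/8 = 25.0% → the synthetic mix
Overall: the synthetic mix 184/224 = 82.1%, Blend 3 241/306 = 78.8% → the synthetic mix
The synthetic mix wins overall and in every soil group — no reversal.

Yes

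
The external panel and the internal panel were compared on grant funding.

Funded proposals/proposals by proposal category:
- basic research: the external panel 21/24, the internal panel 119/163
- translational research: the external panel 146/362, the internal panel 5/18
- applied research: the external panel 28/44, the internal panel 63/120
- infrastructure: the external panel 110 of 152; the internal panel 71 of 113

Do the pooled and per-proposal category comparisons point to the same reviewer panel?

No

Basic research: the external panel 21/24 = 87.5%, the internal panel 119/163 = 73.0% → the external panel
Translational research: the external panel 146/362 = 40.3%, the internal panel 5/18 = 27.8% → the external panel
Applied research: the external panel 28/44 = 63.6%, the internal panel 63/120 = 52.5% → the external panel
Infrastructure: the external panel 110/152 = 72.4%, the internal panel 71/113 = 62.8% → the external panel
Overall: the external panel 305/582 = 52.4%, the internal panel 258/414 = 62.3% → the internal panel
The external panel wins each proposal group but the internal panel wins overall — the comparison reverses. The external panel's proposals skew toward translational research, which has a lower base rate.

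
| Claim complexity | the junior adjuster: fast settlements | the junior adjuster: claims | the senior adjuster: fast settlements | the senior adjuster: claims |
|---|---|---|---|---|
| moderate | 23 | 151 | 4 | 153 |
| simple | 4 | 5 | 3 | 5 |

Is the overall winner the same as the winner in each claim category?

Moderate: the junior adjuster 23/151 = 15.2%, the senior adjuster 4/153 = 2.6% → the junior adjuster
Simple: the junior adjuster 4/5 = 80.0%, the senior adjuster 3/5 = 60.0% → the junior adjuster
Overall: the junior adjuster 27/156 = 17.3%, the senior adjuster 7/158 = 4.4% → the junior adjuster
The junior adjuster wins overall and in every claim group — no reversal.

Yes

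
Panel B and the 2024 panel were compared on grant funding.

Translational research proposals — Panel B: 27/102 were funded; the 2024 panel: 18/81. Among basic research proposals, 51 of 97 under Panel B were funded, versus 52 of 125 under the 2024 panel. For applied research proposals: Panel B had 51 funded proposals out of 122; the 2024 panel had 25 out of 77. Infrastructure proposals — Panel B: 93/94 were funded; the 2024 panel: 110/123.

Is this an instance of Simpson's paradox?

No

Translational research: Panel B 27/102 = 26.5%, the 2024 panel 18/81 = 22.2% → Panel B
Basic research: Panel B 51/97 = 52.6%, the 2024 panel 52/125 = 41.6% → Panel B
Applied research: Panel B 51/122 = 41.8%, the 2024 panel 25/77 = 32.5% → Panel B
Infrastructure: Panel B 93/94 = 98.9%, the 2024 panel 110/123 = 89.4% → Panel B
Overall: Panel B 222/415 = 53.5%, the 2024 panel 205/406 = 50.5% → Panel B
Panel B wins overall and in every proposal group — no reversal.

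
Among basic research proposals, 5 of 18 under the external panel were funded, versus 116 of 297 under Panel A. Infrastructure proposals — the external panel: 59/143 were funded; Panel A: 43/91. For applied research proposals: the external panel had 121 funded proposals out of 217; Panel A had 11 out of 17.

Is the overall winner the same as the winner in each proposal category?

Basic research: the external panel 5/18 = 27.8%, Panel A 116/297 = 39.1% → Panel A
Infrastructure: the external panel 59/143 = 41.3%, Panel A 43/91 = 47.3% → Panel A
Applied research: the external panel 121/217 = 55.8%, Panel A 11/17 = 64.7% → Panel A
Overall: the external panel 185/378 = 48.9%, Panel A 170/405 = 42.0% → the external panel
Panel A wins each proposal group but the external panel wins overall — the comparison reverses. Panel A's proposals skew toward basic research, which has a lower base rate.

No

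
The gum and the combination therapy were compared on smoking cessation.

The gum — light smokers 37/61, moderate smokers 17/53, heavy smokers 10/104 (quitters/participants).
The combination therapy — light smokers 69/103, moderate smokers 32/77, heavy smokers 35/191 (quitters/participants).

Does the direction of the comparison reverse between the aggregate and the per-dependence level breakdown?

Light smokers: the gum 37/61 = 60.7%, the combination therapy 69/103 = 67.0% → the combination therapy
Moderate smokers: the gum 17/53 = 32.1%, the combination therapy 32/77 = 41.6% → the combination therapy
Heavy smokers: the gum 10/104 = 9.6%, the combination therapy 35/191 = 18.3% → the combination therapy
Overall: the gum 64/218 = 29.4%, the combination therapy 136/371 = 36.7% → the combination therapy
The combination therapy wins overall and in every dependence group — no reversal.

No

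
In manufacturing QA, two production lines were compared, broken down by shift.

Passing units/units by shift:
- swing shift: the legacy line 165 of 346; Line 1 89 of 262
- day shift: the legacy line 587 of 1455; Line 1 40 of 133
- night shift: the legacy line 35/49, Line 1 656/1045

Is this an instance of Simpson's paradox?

Yes

Swing shift: the legacy line 165/346 = 47.7%, Line 1 89/262 = 34.0% → the legacy line
Day shift: the legacy line 587/1455 = 40.3%, Line 1 40/133 = 30.1% → the legacy line
Night shift: the legacy line 35/49 = 71.4%, Line 1 656/1045 = 62.8% → the legacy line
Overall: the legacy line 787/1850 = 42.5%, Line 1 785/1440 = 54.5% → Line 1
The legacy line wins each shift group but Line 1 wins overall — the comparison reverses. The legacy line's units skew toward day shift, which has a lower base rate.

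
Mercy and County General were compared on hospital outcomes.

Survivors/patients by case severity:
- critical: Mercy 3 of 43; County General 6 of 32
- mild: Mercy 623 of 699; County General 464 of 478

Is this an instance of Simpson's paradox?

No

Critical: Mercy 3/43 = 7.0%, County General 6/32 = 18.8% → County General
Mild: Mercy 623/699 = 89.1%, County General 464/478 = 97.1% → County General
Overall: Mercy 626/742 = 84.4%, County General 470/510 = 92.2% → County General
County General wins overall and in every case group — no reversal.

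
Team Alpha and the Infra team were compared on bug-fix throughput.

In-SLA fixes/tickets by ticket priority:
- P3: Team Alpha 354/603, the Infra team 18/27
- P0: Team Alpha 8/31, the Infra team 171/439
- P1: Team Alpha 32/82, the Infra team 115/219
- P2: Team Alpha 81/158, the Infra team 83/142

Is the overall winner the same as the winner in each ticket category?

No

P3: Team Alpha 354/603 = 58.7%, the Infra team 18/27 = 66.7% → the Infra team
P0: Team Alpha 8/31 = 25.8%, the Infra team 171/439 = 39.0% → the Infra team
P1: Team Alpha 32/82 = 39.0%, the Infra team 115/219 = 52.5% → the Infra team
P2: Team Alpha 81/158 = 51.3%, the Infra team 83/142 = 58.5% → the Infra team
Overall: Team Alpha 475/874 = 54.3%, the Infra team 387/827 = 46.8% → Team Alpha
The Infra team wins each ticket group but Team Alpha wins overall — the comparison reverses. The Infra team's tickets skew toward P0, which has a lower base rate.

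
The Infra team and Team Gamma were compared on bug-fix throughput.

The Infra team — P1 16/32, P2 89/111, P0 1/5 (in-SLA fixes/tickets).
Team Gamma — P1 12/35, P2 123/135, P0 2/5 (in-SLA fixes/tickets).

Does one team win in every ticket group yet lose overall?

P1: the Infra team 16/32 = 50.0%, Team Gamma 12/35 = 34.3% → the Infra team
P2: the Infra team 89/111 = 80.2%, Team Gamma 123/135 = 91.1% → Team Gamma
P0: the Infra team 1/5 = 20.0%, Team Gamma 2/5 = 40.0% → Team Gamma
Overall: the Infra team 106/148 = 71.6%, Team Gamma 137/175 = 78.3% → Team Gamma
Neither sweeps: the Infra team wins 1 of 3 groups, Team Gamma wins 2. Team Gamma wins overall but not every group — no Simpson reversal.

No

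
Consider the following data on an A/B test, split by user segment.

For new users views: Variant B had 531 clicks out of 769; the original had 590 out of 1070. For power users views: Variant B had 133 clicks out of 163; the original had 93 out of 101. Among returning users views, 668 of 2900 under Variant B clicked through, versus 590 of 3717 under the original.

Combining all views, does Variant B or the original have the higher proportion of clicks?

Variant B

New users: Variant B 531/769 = 69.1%, the original 590/1070 = 55.1% → Variant B
Power users: Variant B 133/163 = 81.6%, the original 93/101 = 92.1% → the original
Returning users: Variant B 668/2900 = 23.0%, the original 590/3717 = 15.9% → Variant B
Overall: Variant B 1332/3832 = 34.8%, the original 1273/4888 = 26.0% → Variant B
(Neither sweeps every user group, but Variant B has the higher pooled rate.)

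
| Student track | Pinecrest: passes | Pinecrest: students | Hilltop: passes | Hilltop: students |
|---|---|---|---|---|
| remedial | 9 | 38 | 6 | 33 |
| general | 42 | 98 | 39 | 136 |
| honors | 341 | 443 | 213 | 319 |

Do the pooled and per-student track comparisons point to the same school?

Remedial: Pinecrest 9/38 = 23.7%, Hilltop 6/33 = 18.2% → Pinecrest
General: Pinecrest 42/98 = 42.9%, Hilltop 39/136 = 28.7% → Pinecrest
Honors: Pinecrest 341/443 = 77.0%, Hilltop 213/319 = 66.8% → Pinecrest
Overall: Pinecrest 392/579 = 67.7%, Hilltop 258/488 = 52.9% → Pinecrest
Pinecrest wins overall and in every student group — no reversal.

Yes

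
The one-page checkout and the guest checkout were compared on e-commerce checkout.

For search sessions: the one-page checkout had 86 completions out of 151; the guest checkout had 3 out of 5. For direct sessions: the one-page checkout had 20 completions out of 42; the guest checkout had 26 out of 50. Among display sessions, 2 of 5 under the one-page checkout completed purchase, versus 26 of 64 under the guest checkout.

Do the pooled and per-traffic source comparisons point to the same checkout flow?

No

Search: the one-page checkout 86/151 = 57.0%, the guest checkout 3/5 = 60.0% → the guest checkout
Direct: the one-page checkout 20/42 = 47.6%, the guest checkout 26/50 = 52.0% → the guest checkout
Display: the one-page checkout 2/5 = 40.0%, the guest checkout 26/64 = 40.6% → the guest checkout
Overall: the one-page checkout 108/198 = 54.5%, the guest checkout 55/119 = 46.2% → the one-page checkout
The guest checkout wins each traffic group but the one-page checkout wins overall — the comparison reverses. The guest checkout's sessions skew toward display, which has a lower base rate.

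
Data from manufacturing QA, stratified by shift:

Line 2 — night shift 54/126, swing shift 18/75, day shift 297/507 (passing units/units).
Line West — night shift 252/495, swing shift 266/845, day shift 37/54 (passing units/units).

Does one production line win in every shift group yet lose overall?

Yes

Night shift: Line 2 54/126 = 42.9%, Line West 252/495 = 50.9% → Line West
Swing shift: Line 2 18/75 = 24.0%, Line West 266/845 = 31.5% → Line West
Day shift: Line 2 297/507 = 58.6%, Line West 37/54 = 68.5% → Line West
Overall: Line 2 369/708 = 52.1%, Line West 555/1394 = 39.8% → Line 2
Line West wins each shift group but Line 2 wins overall — the comparison reverses. Line West's units skew toward swing shift, which has a lower base rate.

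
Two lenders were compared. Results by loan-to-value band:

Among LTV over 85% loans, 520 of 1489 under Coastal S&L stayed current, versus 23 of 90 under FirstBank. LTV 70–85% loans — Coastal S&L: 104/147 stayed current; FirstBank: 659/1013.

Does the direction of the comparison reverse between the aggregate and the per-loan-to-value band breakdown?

Yes

LTV over 85%: Coastal S&L 520/1489 = 34.9%, FirstBank 23/90 = 25.6% → Coastal S&L
LTV 70–85%: Coastal S&L 104/147 = 70.7%, FirstBank 659/1013 = 65.1% → Coastal S&L
Overall: Coastal S&L 624/1636 = 38.1%, FirstBank 682/1103 = 61.8% → FirstBank
Coastal S&L wins each loan-to-value group but FirstBank wins overall — the comparison reverses. Coastal S&L's loans skew toward LTV over 85%, which has a lower base rate.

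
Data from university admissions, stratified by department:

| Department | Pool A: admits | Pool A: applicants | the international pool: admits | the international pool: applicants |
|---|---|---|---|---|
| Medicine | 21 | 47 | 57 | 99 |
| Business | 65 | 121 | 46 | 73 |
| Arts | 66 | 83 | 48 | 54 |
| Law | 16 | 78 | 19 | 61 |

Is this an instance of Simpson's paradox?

No

Medicine: Pool A 21/47 = 44.7%, the international pool 57/99 = 57.6% → the international pool
Business: Pool A 65/121 = 53.7%, the international pool 46/73 = 63.0% → the international pool
Arts: Pool A 66/83 = 79.5%, the international pool 48/54 = 88.9% → the international pool
Law: Pool A 16/78 = 20.5%, the international pool 19/61 = 31.1% → the international pool
Overall: Pool A 168/329 = 51.1%, the international pool 170/287 = 59.2% → the international pool
The international pool wins overall and in every department group — no reversal.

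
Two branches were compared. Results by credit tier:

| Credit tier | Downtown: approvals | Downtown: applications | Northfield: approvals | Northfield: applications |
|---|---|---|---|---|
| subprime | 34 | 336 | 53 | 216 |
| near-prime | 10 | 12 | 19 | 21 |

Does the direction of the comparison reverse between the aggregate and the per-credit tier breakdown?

No

Subprime: Downtown 34/336 = 10.1%, Northfield 53/216 = 24.5% → Northfield
Near-prime: Downtown 10/12 = 83.3%, Northfield 19/21 = 90.5% → Northfield
Overall: Downtown 44/348 = 12.6%, Northfield 72/237 = 30.4% → Northfield
Northfield wins overall and in every credit group — no reversal.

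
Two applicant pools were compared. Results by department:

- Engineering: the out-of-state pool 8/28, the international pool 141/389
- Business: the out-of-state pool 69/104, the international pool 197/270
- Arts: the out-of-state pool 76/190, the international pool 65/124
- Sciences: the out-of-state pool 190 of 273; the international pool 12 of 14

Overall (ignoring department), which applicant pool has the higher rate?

the out-of-state pool

Engineering: the out-of-state pool 8/28 = 28.6%, the international pool 141/389 = 36.2% → the international pool
Business: the out-of-state pool 69/104 = 66.3%, the international pool 197/270 = 73.0% → the international pool
Arts: the out-of-state pool 76/190 = 40.0%, the international pool 65/124 = 52.4% → the international pool
Sciences: the out-of-state pool 190/273 = 69.6%, the international pool 12/14 = 85.7% → the international pool
Overall: the out-of-state pool 343/595 = 57.6%, the international pool 415/797 = 52.1% → the out-of-state pool
(The international pool wins every department group but the out-of-state pool wins overall — the international pool's applicants skew toward the low-rate Engineering group.)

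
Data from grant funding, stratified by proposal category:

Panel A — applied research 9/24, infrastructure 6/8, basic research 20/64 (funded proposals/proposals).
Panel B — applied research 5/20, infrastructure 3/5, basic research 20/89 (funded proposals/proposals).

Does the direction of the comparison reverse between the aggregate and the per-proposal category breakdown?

No

Applied research: Panel A 9/24 = 37.5%, Panel B 5/20 = 25.0% → Panel A
Infrastructure: Panel A 6/8 = 75.0%, Panel B 3/5 = 60.0% → Panel A
Basic research: Panel A 20/64 = 31.2%, Panel B 20/89 = 22.5% → Panel A
Overall: Panel A 35/96 = 36.5%, Panel B 28/114 = 24.6% → Panel A
Panel A wins overall and in every proposal group — no reversal.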